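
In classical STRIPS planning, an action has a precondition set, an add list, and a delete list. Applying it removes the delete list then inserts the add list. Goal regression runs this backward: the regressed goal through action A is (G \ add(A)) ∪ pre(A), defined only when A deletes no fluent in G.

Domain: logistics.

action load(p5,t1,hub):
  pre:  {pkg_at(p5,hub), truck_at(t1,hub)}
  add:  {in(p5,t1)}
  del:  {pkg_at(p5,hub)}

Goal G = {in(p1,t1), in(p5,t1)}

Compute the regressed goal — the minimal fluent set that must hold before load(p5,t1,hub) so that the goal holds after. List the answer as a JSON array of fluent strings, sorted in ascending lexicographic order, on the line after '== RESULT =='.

Regress:
  G ∩ del = {}  (empty — regression defined)
  G \ add = {in(p1,t1), in(p5,t1)} \ {in(p5,t1)} = {in(p1,t1)}
  ∪ pre   = {in(p1,t1)} ∪ {pkg_at(p5,hub), truck_at(t1,hub)}
          = {in(p1,t1), pkg_at(p5,hub), truck_at(t1,hub)}

== RESULT ==
["in(p1,t1)", "pkg_at(p5,hub)", "truck_at(t1,hub)"]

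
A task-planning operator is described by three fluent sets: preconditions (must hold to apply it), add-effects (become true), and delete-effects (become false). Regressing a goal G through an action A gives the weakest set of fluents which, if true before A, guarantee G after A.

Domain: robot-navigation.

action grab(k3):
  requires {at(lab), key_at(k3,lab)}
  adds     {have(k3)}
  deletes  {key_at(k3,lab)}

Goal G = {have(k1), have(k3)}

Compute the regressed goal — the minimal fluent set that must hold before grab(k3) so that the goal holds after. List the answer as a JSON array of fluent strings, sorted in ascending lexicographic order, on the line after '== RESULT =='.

Compute (G \ add) ∪ pre:
  G ∩ del = {}  (empty — regression defined)
  G \ add = {have(k1), have(k3)} \ {have(k3)} = {have(k1)}
  ∪ pre   = {have(k1)} ∪ {at(lab), key_at(k3,lab)}
          = {at(lab), have(k1), key_at(k3,lab)}

== RESULT ==
["at(lab)", "have(k1)", "key_at(k3,lab)"]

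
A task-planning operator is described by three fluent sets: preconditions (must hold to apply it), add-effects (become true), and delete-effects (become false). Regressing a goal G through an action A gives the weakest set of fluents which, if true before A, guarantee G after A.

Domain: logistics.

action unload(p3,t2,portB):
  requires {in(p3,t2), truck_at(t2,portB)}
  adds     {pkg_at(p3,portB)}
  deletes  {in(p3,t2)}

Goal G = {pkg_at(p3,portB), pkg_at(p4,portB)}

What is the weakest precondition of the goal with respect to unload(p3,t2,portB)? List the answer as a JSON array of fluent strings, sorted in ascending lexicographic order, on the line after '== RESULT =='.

Regress:
  G ∩ del = {}  (empty — regression defined)
  G \ add = {pkg_at(p3,portB), pkg_at(p4,portB)} \ {pkg_at(p3,portB)} = {pkg_at(p4,portB)}
  ∪ pre   = {pkg_at(p4,portB)} ∪ {in(p3,t2), truck_at(t2,portB)}
          = {in(p3,t2), pkg_at(p4,portB), truck_at(t2,portB)}

== RESULT ==
["in(p3,t2)", "pkg_at(p4,portB)", "truck_at(t2,portB)"]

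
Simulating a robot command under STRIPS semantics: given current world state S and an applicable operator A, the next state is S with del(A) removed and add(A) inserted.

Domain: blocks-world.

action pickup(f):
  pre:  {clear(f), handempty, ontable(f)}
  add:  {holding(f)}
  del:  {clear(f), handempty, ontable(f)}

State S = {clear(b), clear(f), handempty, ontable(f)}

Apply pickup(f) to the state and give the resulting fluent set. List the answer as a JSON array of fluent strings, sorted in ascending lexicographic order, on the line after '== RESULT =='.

Progress:
  pre ⊆ S: {clear(f), handempty, ontable(f)} ⊆ S  — applicable
  S \ del = {clear(b)}
  ∪ add   = {clear(b), holding(f)}

== RESULT ==
["clear(b)", "holding(f)"]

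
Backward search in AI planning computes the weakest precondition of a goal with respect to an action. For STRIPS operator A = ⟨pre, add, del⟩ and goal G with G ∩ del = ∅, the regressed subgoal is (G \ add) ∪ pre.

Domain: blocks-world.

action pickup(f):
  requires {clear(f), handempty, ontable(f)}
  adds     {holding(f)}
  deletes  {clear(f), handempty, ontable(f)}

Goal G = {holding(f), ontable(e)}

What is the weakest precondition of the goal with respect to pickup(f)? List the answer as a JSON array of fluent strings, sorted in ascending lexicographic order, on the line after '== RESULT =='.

Compute (G \ add) ∪ pre:
  G ∩ del = {}  (empty — regression defined)
  G \ add = {holding(f), ontable(e)} \ {holding(f)} = {ontable(e)}
  ∪ pre   = {ontable(e)} ∪ {clear(f), handempty, ontable(f)}
          = {clear(f), handempty, ontable(e), ontable(f)}

== RESULT ==
["clear(f)", "handempty", "ontable(e)", "ontable(f)"]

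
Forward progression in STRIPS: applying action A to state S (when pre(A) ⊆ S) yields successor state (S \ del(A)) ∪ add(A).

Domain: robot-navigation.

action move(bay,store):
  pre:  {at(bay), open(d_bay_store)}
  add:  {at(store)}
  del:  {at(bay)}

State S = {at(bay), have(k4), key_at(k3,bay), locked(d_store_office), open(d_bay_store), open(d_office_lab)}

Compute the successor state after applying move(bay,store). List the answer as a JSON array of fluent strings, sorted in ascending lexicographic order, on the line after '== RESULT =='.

Progress:
  pre ⊆ S: {at(bay), open(d_bay_store)} ⊆ S  — applicable
  S \ del = {have(k4), key_at(k3,bay), locked(d_store_office), open(d_bay_store), open(d_office_lab)}
  ∪ add   = {at(store), have(k4), key_at(k3,bay), locked(d_store_office), open(d_bay_store), open(d_office_lab)}

== RESULT ==
["at(store)", "have(k4)", "key_at(k3,bay)", "locked(d_store_office)", "open(d_bay_store)", "open(d_office_lab)"]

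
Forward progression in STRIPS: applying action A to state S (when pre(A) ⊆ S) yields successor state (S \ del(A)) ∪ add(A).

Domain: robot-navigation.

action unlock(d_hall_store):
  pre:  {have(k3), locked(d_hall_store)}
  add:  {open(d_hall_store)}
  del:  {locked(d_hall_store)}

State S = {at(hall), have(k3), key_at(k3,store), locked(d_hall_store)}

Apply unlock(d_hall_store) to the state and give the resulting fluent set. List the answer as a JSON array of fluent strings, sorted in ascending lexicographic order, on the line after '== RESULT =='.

Compute (S \ del) ∪ add:
  pre ⊆ S: {have(k3), locked(d_hall_store)} ⊆ S  — applicable
  S \ del = {at(hall), have(k3), key_at(k3,store)}
  ∪ add   = {at(hall), have(k3), key_at(k3,store), open(d_hall_store)}

== RESULT ==
["at(hall)", "have(k3)", "key_at(k3,store)", "open(d_hall_store)"]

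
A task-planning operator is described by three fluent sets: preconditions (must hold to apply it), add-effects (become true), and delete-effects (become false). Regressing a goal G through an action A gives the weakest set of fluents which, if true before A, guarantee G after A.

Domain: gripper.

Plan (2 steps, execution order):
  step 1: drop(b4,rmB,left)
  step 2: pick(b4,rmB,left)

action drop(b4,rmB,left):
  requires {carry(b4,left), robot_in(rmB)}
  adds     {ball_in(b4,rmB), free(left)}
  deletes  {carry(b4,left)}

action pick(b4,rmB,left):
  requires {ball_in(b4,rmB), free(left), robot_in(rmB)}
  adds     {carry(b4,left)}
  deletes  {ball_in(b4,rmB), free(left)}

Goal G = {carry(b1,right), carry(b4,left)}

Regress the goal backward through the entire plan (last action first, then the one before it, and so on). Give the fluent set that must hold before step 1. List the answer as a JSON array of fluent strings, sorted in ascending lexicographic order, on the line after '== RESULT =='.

Work backward from the goal:
  through step 2 (pick(b4,rmB,left)): drop {carry(b4,left)}, keep {carry(b1,right)}, require {ball_in(b4,rmB), free(left), robot_in(rmB)}
    → {ball_in(b4,rmB), carry(b1,right), free(left), robot_in(rmB)}
  through step 1 (drop(b4,rmB,left)): drop {ball_in(b4,rmB), free(left)}, keep {carry(b1,right), robot_in(rmB)}, require {carry(b4,left), robot_in(rmB)}
    → {carry(b1,right), carry(b4,left), robot_in(rmB)}

== RESULT ==
["carry(b1,right)", "carry(b4,left)", "robot_in(rmB)"]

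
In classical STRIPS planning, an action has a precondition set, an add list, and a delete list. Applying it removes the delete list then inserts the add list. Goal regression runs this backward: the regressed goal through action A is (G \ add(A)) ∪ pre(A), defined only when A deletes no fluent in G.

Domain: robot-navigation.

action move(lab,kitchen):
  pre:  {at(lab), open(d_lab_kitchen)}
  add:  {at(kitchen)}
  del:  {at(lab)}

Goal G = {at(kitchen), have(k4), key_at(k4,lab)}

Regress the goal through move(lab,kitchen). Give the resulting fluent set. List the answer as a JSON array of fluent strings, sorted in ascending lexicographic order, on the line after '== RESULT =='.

Compute (G \ add) ∪ pre:
  G ∩ del = {}  (empty — regression defined)
  G \ add = {at(kitchen), have(k4), key_at(k4,lab)} \ {at(kitchen)} = {have(k4), key_at(k4,lab)}
  ∪ pre   = {have(k4), key_at(k4,lab)} ∪ {at(lab), open(d_lab_kitchen)}
          = {at(lab), have(k4), key_at(k4,lab), open(d_lab_kitchen)}

== RESULT ==
["at(lab)", "have(k4)", "key_at(k4,lab)", "open(d_lab_kitchen)"]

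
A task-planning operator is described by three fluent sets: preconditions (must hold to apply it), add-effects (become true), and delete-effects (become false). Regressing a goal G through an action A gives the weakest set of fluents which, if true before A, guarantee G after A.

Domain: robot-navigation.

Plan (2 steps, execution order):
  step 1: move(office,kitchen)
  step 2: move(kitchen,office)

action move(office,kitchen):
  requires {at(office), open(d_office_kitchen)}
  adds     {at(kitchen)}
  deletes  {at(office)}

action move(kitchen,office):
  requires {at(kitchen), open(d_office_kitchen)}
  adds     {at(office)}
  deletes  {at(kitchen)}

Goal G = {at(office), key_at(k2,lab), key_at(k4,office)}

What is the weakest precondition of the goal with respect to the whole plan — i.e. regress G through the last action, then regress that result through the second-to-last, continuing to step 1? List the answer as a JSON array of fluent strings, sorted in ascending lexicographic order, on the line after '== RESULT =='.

Regress step by step:
  through step 2 (move(kitchen,office)): drop {at(office)}, keep {key_at(k2,lab), key_at(k4,office)}, require {at(kitchen), open(d_office_kitchen)}
    → {at(kitchen), key_at(k2,lab), key_at(k4,office), open(d_office_kitchen)}
  through step 1 (move(office,kitchen)): drop {at(kitchen)}, keep {key_at(k2,lab), key_at(k4,office), open(d_office_kitchen)}, require {at(office), open(d_office_kitchen)}
    → {at(office), key_at(k2,lab), key_at(k4,office), open(d_office_kitchen)}

== RESULT ==
["at(office)", "key_at(k2,lab)", "key_at(k4,office)", "open(d_office_kitchen)"]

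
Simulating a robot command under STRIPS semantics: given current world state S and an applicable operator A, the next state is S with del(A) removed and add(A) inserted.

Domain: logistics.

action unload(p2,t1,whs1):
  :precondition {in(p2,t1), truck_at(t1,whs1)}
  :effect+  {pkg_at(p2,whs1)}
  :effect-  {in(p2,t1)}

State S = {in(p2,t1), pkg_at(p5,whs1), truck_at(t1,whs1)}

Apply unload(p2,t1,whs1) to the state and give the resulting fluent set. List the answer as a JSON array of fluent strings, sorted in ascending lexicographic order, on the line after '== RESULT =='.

Compute (S \ del) ∪ add:
  pre ⊆ S: {in(p2,t1), truck_at(t1,whs1)} ⊆ S  — applicable
  S \ del = {pkg_at(p5,whs1), truck_at(t1,whs1)}
  ∪ add   = {pkg_at(p2,whs1), pkg_at(p5,whs1), truck_at(t1,whs1)}

== RESULT ==
["pkg_at(p2,whs1)", "pkg_at(p5,whs1)", "truck_at(t1,whs1)"]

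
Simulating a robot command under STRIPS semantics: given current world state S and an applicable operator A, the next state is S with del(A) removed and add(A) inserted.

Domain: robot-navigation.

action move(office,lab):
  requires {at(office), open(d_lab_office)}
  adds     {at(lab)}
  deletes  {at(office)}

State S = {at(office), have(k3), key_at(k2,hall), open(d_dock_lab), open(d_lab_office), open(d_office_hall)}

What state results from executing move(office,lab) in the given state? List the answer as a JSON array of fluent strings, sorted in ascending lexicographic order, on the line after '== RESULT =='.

Compute (S \ del) ∪ add:
  pre ⊆ S: {at(office), open(d_lab_office)} ⊆ S  — applicable
  S \ del = {have(k3), key_at(k2,hall), open(d_dock_lab), open(d_lab_office), open(d_office_hall)}
  ∪ add   = {at(lab), have(k3), key_at(k2,hall), open(d_dock_lab), open(d_lab_office), open(d_office_hall)}

== RESULT ==
["at(lab)", "have(k3)", "key_at(k2,hall)", "open(d_dock_lab)", "open(d_lab_office)", "open(d_office_hall)"]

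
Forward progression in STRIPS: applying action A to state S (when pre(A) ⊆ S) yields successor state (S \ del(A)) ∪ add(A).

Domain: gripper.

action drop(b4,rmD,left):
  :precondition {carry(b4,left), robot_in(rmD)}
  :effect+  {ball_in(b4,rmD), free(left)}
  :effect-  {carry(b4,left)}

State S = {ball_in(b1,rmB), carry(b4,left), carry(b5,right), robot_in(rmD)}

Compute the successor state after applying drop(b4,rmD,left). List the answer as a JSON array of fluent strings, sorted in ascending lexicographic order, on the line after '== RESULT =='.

Compute (S \ del) ∪ add:
  pre ⊆ S: {carry(b4,left), robot_in(rmD)} ⊆ S  — applicable
  S \ del = {ball_in(b1,rmB), carry(b5,right), robot_in(rmD)}
  ∪ add   = {ball_in(b1,rmB), ball_in(b4,rmD), carry(b5,right), free(left), robot_in(rmD)}

== RESULT ==
["ball_in(b1,rmB)", "ball_in(b4,rmD)", "carry(b5,right)", "free(left)", "robot_in(rmD)"]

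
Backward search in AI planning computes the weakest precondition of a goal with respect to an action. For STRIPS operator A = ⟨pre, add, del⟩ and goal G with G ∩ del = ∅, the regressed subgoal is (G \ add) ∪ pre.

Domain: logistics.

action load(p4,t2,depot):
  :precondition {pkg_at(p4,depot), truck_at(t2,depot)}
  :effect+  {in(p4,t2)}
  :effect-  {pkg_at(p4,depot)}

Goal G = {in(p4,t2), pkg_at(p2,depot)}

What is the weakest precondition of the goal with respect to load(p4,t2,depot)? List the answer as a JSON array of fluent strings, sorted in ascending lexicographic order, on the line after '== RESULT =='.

Compute (G \ add) ∪ pre:
  G ∩ del = {}  (empty — regression defined)
  G \ add = {in(p4,t2), pkg_at(p2,depot)} \ {in(p4,t2)} = {pkg_at(p2,depot)}
  ∪ pre   = {pkg_at(p2,depot)} ∪ {pkg_at(p4,depot), truck_at(t2,depot)}
          = {pkg_at(p2,depot), pkg_at(p4,depot), truck_at(t2,depot)}

== RESULT ==
["pkg_at(p2,depot)", "pkg_at(p4,depot)", "truck_at(t2,depot)"]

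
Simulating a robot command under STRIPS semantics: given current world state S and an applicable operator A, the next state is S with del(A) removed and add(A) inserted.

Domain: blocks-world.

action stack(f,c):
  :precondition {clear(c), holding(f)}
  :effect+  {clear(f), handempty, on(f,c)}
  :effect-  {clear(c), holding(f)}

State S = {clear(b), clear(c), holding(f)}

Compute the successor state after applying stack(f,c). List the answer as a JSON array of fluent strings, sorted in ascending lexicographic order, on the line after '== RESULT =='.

Compute (S \ del) ∪ add:
  pre ⊆ S: {clear(c), holding(f)} ⊆ S  — applicable
  S \ del = {clear(b)}
  ∪ add   = {clear(b), clear(f), handempty, on(f,c)}

== RESULT ==
["clear(b)", "clear(f)", "handempty", "on(f,c)"]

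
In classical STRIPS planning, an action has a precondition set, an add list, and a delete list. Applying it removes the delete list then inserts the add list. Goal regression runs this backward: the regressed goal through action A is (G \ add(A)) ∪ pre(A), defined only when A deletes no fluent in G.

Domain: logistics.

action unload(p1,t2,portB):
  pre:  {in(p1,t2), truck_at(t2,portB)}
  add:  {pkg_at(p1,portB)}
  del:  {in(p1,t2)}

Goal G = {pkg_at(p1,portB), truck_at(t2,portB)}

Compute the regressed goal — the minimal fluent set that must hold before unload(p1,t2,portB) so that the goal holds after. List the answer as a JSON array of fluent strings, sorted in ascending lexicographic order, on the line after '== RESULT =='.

Compute (G \ add) ∪ pre:
  G ∩ del = {}  (empty — regression defined)
  G \ add = {pkg_at(p1,portB), truck_at(t2,portB)} \ {pkg_at(p1,portB)} = {truck_at(t2,portB)}
  ∪ pre   = {truck_at(t2,portB)} ∪ {in(p1,t2), truck_at(t2,portB)}
          = {in(p1,t2), truck_at(t2,portB)}

== RESULT ==
["in(p1,t2)", "truck_at(t2,portB)"]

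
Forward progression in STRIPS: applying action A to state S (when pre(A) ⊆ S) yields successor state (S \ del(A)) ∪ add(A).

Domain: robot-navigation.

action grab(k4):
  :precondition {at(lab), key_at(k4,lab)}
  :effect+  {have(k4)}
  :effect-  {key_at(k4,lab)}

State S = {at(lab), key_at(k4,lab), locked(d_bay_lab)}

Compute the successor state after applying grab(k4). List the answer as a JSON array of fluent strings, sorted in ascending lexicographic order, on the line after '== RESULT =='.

Progress:
  pre ⊆ S: {at(lab), key_at(k4,lab)} ⊆ S  — applicable
  S \ del = {at(lab), locked(d_bay_lab)}
  ∪ add   = {at(lab), have(k4), locked(d_bay_lab)}

== RESULT ==
["at(lab)", "have(k4)", "locked(d_bay_lab)"]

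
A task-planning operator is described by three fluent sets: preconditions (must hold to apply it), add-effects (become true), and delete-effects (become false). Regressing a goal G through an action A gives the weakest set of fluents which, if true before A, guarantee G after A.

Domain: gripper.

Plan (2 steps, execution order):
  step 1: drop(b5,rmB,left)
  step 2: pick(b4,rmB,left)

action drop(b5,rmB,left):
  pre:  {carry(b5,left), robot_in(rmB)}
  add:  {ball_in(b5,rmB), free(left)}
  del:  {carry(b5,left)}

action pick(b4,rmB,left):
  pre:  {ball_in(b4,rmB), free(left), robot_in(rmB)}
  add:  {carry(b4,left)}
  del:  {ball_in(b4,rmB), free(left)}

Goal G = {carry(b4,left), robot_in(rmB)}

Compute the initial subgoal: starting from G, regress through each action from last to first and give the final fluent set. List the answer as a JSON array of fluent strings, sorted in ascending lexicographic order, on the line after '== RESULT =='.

Regress step by step:
  through step 2 (pick(b4,rmB,left)): drop {carry(b4,left)}, keep {robot_in(rmB)}, require {ball_in(b4,rmB), free(left), robot_in(rmB)}
    → {ball_in(b4,rmB), free(left), robot_in(rmB)}
  through step 1 (drop(b5,rmB,left)): drop {free(left)}, keep {ball_in(b4,rmB), robot_in(rmB)}, require {carry(b5,left), robot_in(rmB)}
    → {ball_in(b4,rmB), carry(b5,left), robot_in(rmB)}

== RESULT ==
["ball_in(b4,rmB)", "carry(b5,left)", "robot_in(rmB)"]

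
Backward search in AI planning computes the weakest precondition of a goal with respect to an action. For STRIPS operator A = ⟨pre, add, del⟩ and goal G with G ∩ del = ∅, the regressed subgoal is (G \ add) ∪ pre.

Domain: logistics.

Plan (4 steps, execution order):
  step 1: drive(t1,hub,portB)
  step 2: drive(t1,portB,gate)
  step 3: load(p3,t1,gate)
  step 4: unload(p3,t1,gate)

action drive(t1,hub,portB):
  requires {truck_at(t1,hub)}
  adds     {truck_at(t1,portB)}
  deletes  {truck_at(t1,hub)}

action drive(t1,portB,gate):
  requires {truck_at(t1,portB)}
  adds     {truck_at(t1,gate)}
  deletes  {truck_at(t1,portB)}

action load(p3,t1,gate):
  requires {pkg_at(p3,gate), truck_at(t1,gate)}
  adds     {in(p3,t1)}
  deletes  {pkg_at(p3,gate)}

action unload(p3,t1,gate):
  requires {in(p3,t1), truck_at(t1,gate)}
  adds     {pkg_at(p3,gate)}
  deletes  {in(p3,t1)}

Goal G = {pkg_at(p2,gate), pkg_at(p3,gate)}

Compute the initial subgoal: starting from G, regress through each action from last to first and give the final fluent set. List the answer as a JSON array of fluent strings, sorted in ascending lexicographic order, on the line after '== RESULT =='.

Regress step by step:
  through step 4 (unload(p3,t1,gate)): drop {pkg_at(p3,gate)}, keep {pkg_at(p2,gate)}, require {in(p3,t1), truck_at(t1,gate)}
    → {in(p3,t1), pkg_at(p2,gate), truck_at(t1,gate)}
  through step 3 (load(p3,t1,gate)): drop {in(p3,t1)}, keep {pkg_at(p2,gate), truck_at(t1,gate)}, require {pkg_at(p3,gate), truck_at(t1,gate)}
    → {pkg_at(p2,gate), pkg_at(p3,gate), truck_at(t1,gate)}
  through step 2 (drive(t1,portB,gate)): drop {truck_at(t1,gate)}, keep {pkg_at(p2,gate), pkg_at(p3,gate)}, require {truck_at(t1,portB)}
    → {pkg_at(p2,gate), pkg_at(p3,gate), truck_at(t1,portB)}
  through step 1 (drive(t1,hub,portB)): drop {truck_at(t1,portB)}, keep {pkg_at(p2,gate), pkg_at(p3,gate)}, require {truck_at(t1,hub)}
    → {pkg_at(p2,gate), pkg_at(p3,gate), truck_at(t1,hub)}

== RESULT ==
["pkg_at(p2,gate)", "pkg_at(p3,gate)", "truck_at(t1,hub)"]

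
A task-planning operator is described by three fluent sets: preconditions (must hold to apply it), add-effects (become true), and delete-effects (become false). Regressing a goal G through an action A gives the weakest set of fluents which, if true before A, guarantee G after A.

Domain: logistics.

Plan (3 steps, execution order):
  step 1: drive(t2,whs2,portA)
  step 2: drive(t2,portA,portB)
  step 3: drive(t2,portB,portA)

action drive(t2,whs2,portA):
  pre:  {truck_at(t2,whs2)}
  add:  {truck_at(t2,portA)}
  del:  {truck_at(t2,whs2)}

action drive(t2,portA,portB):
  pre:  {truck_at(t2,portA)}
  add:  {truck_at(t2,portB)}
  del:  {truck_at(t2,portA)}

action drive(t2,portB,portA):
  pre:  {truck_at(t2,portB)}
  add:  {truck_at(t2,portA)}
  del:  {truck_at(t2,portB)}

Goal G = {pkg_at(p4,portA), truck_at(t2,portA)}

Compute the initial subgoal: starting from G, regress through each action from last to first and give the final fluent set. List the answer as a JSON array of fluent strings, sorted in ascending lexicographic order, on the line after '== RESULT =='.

Work backward from the goal:
  through step 3 (drive(t2,portB,portA)): drop {truck_at(t2,portA)}, keep {pkg_at(p4,portA)}, require {truck_at(t2,portB)}
    → {pkg_at(p4,portA), truck_at(t2,portB)}
  through step 2 (drive(t2,portA,portB)): drop {truck_at(t2,portB)}, keep {pkg_at(p4,portA)}, require {truck_at(t2,portA)}
    → {pkg_at(p4,portA), truck_at(t2,portA)}
  through step 1 (drive(t2,whs2,portA)): drop {truck_at(t2,portA)}, keep {pkg_at(p4,portA)}, require {truck_at(t2,whs2)}
    → {pkg_at(p4,portA), truck_at(t2,whs2)}

== RESULT ==
["pkg_at(p4,portA)", "truck_at(t2,whs2)"]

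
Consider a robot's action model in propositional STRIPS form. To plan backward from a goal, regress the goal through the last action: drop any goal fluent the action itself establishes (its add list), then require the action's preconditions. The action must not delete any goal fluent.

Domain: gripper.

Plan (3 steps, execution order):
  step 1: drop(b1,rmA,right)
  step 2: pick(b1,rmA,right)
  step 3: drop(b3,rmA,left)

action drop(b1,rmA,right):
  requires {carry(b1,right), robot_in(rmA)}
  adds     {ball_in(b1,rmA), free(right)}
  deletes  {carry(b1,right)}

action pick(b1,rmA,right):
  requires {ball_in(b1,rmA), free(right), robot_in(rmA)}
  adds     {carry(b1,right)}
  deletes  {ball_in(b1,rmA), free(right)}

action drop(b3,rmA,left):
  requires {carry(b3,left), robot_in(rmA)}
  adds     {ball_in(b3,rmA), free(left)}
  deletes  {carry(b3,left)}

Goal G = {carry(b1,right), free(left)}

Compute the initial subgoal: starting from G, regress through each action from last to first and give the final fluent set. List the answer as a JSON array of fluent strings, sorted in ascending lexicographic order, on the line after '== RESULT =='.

Regress step by step:
  through step 3 (drop(b3,rmA,left)): drop {free(left)}, keep {carry(b1,right)}, require {carry(b3,left), robot_in(rmA)}
    → {carry(b1,right), carry(b3,left), robot_in(rmA)}
  through step 2 (pick(b1,rmA,right)): drop {carry(b1,right)}, keep {carry(b3,left), robot_in(rmA)}, require {ball_in(b1,rmA), free(right), robot_in(rmA)}
    → {ball_in(b1,rmA), carry(b3,left), free(right), robot_in(rmA)}
  through step 1 (drop(b1,rmA,right)): drop {ball_in(b1,rmA), free(right)}, keep {carry(b3,left), robot_in(rmA)}, require {carry(b1,right), robot_in(rmA)}
    → {carry(b1,right), carry(b3,left), robot_in(rmA)}

== RESULT ==
["carry(b1,right)", "carry(b3,left)", "robot_in(rmA)"]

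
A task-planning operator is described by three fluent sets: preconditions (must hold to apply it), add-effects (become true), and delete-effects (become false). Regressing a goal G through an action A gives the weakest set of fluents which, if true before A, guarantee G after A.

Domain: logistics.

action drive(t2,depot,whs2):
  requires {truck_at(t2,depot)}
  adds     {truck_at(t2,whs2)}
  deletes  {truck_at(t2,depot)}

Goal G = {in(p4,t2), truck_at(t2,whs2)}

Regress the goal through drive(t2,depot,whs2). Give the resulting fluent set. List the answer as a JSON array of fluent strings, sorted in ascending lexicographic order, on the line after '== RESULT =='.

Regress:
  G ∩ del = {}  (empty — regression defined)
  G \ add = {in(p4,t2), truck_at(t2,whs2)} \ {truck_at(t2,whs2)} = {in(p4,t2)}
  ∪ pre   = {in(p4,t2)} ∪ {truck_at(t2,depot)}
          = {in(p4,t2), truck_at(t2,depot)}

== RESULT ==
["in(p4,t2)", "truck_at(t2,depot)"]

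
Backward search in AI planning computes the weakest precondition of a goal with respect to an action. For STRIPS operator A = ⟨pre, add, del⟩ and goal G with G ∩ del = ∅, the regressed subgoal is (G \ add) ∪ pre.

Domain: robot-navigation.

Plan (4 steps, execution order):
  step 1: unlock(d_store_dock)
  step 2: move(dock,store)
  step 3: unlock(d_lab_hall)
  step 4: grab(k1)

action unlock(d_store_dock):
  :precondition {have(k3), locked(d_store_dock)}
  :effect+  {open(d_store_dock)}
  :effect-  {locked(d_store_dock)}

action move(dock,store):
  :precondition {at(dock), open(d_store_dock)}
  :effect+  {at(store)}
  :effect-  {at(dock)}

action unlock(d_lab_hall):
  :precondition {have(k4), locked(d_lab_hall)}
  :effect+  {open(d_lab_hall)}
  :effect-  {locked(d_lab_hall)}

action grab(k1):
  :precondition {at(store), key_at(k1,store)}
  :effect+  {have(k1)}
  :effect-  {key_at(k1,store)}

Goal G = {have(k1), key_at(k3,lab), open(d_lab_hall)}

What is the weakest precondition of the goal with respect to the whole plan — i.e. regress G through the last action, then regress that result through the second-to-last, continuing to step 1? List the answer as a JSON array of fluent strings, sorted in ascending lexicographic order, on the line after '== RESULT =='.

Regress step by step:
  through step 4 (grab(k1)): drop {have(k1)}, keep {key_at(k3,lab), open(d_lab_hall)}, require {at(store), key_at(k1,store)}
    → {at(store), key_at(k1,store), key_at(k3,lab), open(d_lab_hall)}
  through step 3 (unlock(d_lab_hall)): drop {open(d_lab_hall)}, keep {at(store), key_at(k1,store), key_at(k3,lab)}, require {have(k4), locked(d_lab_hall)}
    → {at(store), have(k4), key_at(k1,store), key_at(k3,lab), locked(d_lab_hall)}
  through step 2 (move(dock,store)): drop {at(store)}, keep {have(k4), key_at(k1,store), key_at(k3,lab), locked(d_lab_hall)}, require {at(dock), open(d_store_dock)}
    → {at(dock), have(k4), key_at(k1,store), key_at(k3,lab), locked(d_lab_hall), open(d_store_dock)}
  through step 1 (unlock(d_store_dock)): drop {open(d_store_dock)}, keep {at(dock), have(k4), key_at(k1,store), key_at(k3,lab), locked(d_lab_hall)}, require {have(k3), locked(d_store_dock)}
    → {at(dock), have(k3), have(k4), key_at(k1,store), key_at(k3,lab), locked(d_lab_hall), locked(d_store_dock)}

== RESULT ==
["at(dock)", "have(k3)", "have(k4)", "key_at(k1,store)", "key_at(k3,lab)", "locked(d_lab_hall)", "locked(d_store_dock)"]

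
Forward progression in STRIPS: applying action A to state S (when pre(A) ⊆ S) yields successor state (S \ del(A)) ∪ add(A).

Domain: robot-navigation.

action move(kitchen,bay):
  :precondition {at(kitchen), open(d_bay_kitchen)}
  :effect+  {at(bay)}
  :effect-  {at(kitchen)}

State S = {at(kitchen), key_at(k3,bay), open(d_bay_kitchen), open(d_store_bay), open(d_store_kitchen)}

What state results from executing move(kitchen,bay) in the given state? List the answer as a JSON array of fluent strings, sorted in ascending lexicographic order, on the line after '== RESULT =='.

Progress:
  pre ⊆ S: {at(kitchen), open(d_bay_kitchen)} ⊆ S  — applicable
  S \ del = {key_at(k3,bay), open(d_bay_kitchen), open(d_store_bay), open(d_store_kitchen)}
  ∪ add   = {at(bay), key_at(k3,bay), open(d_bay_kitchen), open(d_store_bay), open(d_store_kitchen)}

== RESULT ==
["at(bay)", "key_at(k3,bay)", "open(d_bay_kitchen)", "open(d_store_bay)", "open(d_store_kitchen)"]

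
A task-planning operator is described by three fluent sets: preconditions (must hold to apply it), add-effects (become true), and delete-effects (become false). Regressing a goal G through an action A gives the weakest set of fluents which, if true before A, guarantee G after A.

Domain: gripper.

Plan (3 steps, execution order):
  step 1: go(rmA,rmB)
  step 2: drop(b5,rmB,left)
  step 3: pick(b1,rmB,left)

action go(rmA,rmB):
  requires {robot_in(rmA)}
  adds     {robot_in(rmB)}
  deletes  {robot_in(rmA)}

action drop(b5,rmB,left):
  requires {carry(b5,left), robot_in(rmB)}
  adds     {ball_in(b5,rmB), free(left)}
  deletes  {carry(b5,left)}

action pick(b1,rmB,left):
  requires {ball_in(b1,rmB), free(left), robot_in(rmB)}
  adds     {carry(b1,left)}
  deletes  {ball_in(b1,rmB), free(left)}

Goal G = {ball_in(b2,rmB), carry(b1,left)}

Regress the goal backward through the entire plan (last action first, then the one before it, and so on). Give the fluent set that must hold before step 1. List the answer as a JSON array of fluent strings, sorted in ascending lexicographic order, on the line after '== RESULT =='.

Regress step by step:
  through step 3 (pick(b1,rmB,left)): drop {carry(b1,left)}, keep {ball_in(b2,rmB)}, require {ball_in(b1,rmB), free(left), robot_in(rmB)}
    → {ball_in(b1,rmB), ball_in(b2,rmB), free(left), robot_in(rmB)}
  through step 2 (drop(b5,rmB,left)): drop {free(left)}, keep {ball_in(b1,rmB), ball_in(b2,rmB), robot_in(rmB)}, require {carry(b5,left), robot_in(rmB)}
    → {ball_in(b1,rmB), ball_in(b2,rmB), carry(b5,left), robot_in(rmB)}
  through step 1 (go(rmA,rmB)): drop {robot_in(rmB)}, keep {ball_in(b1,rmB), ball_in(b2,rmB), carry(b5,left)}, require {robot_in(rmA)}
    → {ball_in(b1,rmB), ball_in(b2,rmB), carry(b5,left), robot_in(rmA)}

== RESULT ==
["ball_in(b1,rmB)", "ball_in(b2,rmB)", "carry(b5,left)", "robot_in(rmA)"]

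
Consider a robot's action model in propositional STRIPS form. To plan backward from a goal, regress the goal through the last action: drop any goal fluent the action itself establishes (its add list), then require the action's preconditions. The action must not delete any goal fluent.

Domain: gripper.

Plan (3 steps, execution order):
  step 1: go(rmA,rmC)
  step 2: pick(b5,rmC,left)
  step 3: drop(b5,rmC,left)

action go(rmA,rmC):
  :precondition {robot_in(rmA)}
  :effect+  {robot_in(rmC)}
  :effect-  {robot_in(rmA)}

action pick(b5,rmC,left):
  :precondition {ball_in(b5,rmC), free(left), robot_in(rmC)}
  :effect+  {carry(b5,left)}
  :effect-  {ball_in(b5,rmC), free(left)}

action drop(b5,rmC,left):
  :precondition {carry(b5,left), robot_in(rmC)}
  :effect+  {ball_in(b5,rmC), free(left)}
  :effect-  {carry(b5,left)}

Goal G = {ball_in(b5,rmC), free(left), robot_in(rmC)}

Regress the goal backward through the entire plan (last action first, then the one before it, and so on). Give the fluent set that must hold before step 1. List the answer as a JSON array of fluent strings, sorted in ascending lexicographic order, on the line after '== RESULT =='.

Regress step by step:
  through step 3 (drop(b5,rmC,left)): drop {ball_in(b5,rmC), free(left)}, keep {robot_in(rmC)}, require {carry(b5,left), robot_in(rmC)}
    → {carry(b5,left), robot_in(rmC)}
  through step 2 (pick(b5,rmC,left)): drop {carry(b5,left)}, keep {robot_in(rmC)}, require {ball_in(b5,rmC), free(left), robot_in(rmC)}
    → {ball_in(b5,rmC), free(left), robot_in(rmC)}
  through step 1 (go(rmA,rmC)): drop {robot_in(rmC)}, keep {ball_in(b5,rmC), free(left)}, require {robot_in(rmA)}
    → {ball_in(b5,rmC), free(left), robot_in(rmA)}

== RESULT ==
["ball_in(b5,rmC)", "free(left)", "robot_in(rmA)"]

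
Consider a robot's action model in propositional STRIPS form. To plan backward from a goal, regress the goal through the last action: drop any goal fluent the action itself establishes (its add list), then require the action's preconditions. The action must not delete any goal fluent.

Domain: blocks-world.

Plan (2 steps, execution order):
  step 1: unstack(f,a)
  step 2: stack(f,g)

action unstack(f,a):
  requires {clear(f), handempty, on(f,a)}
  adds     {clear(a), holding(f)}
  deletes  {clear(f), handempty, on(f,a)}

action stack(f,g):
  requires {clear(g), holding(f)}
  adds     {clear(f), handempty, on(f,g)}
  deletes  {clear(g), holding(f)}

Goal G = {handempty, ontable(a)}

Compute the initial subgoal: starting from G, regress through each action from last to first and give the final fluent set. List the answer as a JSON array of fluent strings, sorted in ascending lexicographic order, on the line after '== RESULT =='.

Work backward from the goal:
  through step 2 (stack(f,g)): drop {handempty}, keep {ontable(a)}, require {clear(g), holding(f)}
    → {clear(g), holding(f), ontable(a)}
  through step 1 (unstack(f,a)): drop {holding(f)}, keep {clear(g), ontable(a)}, require {clear(f), handempty, on(f,a)}
    → {clear(f), clear(g), handempty, on(f,a), ontable(a)}

== RESULT ==
["clear(f)", "clear(g)", "handempty", "on(f,a)", "ontable(a)"]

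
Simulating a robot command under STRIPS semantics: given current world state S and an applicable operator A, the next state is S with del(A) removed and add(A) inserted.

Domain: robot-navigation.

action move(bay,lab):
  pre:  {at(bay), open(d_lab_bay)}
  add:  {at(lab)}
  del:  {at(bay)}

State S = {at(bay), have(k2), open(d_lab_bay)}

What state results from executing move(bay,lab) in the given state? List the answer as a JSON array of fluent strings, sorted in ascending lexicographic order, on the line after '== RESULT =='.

Progress:
  pre ⊆ S: {at(bay), open(d_lab_bay)} ⊆ S  — applicable
  S \ del = {have(k2), open(d_lab_bay)}
  ∪ add   = {at(lab), have(k2), open(d_lab_bay)}

== RESULT ==
["at(lab)", "have(k2)", "open(d_lab_bay)"]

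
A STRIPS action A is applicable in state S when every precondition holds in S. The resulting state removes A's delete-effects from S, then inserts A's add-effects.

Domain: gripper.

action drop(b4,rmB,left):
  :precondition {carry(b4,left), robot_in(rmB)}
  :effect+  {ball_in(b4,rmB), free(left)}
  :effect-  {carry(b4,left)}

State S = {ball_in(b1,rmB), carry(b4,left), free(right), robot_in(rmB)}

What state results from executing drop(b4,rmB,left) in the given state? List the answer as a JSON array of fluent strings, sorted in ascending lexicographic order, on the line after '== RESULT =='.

Progress:
  pre ⊆ S: {carry(b4,left), robot_in(rmB)} ⊆ S  — applicable
  S \ del = {ball_in(b1,rmB), free(right), robot_in(rmB)}
  ∪ add   = {ball_in(b1,rmB), ball_in(b4,rmB), free(left), free(right), robot_in(rmB)}

== RESULT ==
["ball_in(b1,rmB)", "ball_in(b4,rmB)", "free(left)", "free(right)", "robot_in(rmB)"]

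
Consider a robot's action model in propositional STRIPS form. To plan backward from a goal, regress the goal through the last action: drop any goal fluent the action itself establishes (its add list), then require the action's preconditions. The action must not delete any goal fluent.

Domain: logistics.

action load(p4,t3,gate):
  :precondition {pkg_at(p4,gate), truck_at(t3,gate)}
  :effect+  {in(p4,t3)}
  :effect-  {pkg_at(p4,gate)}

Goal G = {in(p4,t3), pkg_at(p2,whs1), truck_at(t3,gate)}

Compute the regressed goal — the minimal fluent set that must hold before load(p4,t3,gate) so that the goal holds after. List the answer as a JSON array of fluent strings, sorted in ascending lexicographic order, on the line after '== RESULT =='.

Regress:
  G ∩ del = {}  (empty — regression defined)
  G \ add = {in(p4,t3), pkg_at(p2,whs1), truck_at(t3,gate)} \ {in(p4,t3)} = {pkg_at(p2,whs1), truck_at(t3,gate)}
  ∪ pre   = {pkg_at(p2,whs1), truck_at(t3,gate)} ∪ {pkg_at(p4,gate), truck_at(t3,gate)}
          = {pkg_at(p2,whs1), pkg_at(p4,gate), truck_at(t3,gate)}

== RESULT ==
["pkg_at(p2,whs1)", "pkg_at(p4,gate)", "truck_at(t3,gate)"]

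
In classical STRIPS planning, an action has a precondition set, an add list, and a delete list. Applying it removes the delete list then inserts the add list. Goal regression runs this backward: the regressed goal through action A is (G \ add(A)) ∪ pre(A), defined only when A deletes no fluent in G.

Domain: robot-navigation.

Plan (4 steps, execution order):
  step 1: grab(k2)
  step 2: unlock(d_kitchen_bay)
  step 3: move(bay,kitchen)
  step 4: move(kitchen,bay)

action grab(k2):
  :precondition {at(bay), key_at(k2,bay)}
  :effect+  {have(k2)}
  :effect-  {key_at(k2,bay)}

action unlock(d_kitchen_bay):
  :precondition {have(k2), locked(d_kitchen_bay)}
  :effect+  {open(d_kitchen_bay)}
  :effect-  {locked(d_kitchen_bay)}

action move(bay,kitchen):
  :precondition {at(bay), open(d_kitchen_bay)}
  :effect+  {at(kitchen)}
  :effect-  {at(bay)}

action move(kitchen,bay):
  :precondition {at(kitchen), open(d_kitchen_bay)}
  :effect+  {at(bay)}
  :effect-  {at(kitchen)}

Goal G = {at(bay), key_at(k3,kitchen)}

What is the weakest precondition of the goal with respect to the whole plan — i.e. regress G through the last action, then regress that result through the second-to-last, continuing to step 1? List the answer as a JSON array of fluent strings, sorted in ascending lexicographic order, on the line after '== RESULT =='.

Work backward from the goal:
  through step 4 (move(kitchen,bay)): drop {at(bay)}, keep {key_at(k3,kitchen)}, require {at(kitchen), open(d_kitchen_bay)}
    → {at(kitchen), key_at(k3,kitchen), open(d_kitchen_bay)}
  through step 3 (move(bay,kitchen)): drop {at(kitchen)}, keep {key_at(k3,kitchen), open(d_kitchen_bay)}, require {at(bay), open(d_kitchen_bay)}
    → {at(bay), key_at(k3,kitchen), open(d_kitchen_bay)}
  through step 2 (unlock(d_kitchen_bay)): drop {open(d_kitchen_bay)}, keep {at(bay), key_at(k3,kitchen)}, require {have(k2), locked(d_kitchen_bay)}
    → {at(bay), have(k2), key_at(k3,kitchen), locked(d_kitchen_bay)}
  through step 1 (grab(k2)): drop {have(k2)}, keep {at(bay), key_at(k3,kitchen), locked(d_kitchen_bay)}, require {at(bay), key_at(k2,bay)}
    → {at(bay), key_at(k2,bay), key_at(k3,kitchen), locked(d_kitchen_bay)}

== RESULT ==
["at(bay)", "key_at(k2,bay)", "key_at(k3,kitchen)", "locked(d_kitchen_bay)"]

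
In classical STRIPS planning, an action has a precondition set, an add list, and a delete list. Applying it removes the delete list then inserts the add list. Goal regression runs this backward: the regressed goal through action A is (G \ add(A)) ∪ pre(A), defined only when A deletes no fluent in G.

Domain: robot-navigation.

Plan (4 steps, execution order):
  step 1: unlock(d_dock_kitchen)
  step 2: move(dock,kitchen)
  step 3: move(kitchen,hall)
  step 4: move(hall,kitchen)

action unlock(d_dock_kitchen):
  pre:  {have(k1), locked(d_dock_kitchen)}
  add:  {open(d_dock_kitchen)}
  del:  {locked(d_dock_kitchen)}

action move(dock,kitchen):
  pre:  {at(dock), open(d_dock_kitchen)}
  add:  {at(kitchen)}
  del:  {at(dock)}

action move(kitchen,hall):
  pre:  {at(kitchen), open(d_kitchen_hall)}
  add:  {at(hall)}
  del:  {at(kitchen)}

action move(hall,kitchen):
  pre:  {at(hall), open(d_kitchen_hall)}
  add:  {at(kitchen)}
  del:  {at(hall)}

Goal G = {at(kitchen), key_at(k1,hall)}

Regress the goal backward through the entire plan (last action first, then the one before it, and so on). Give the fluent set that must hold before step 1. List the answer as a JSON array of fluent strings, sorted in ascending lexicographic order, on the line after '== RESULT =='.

Work backward from the goal:
  through step 4 (move(hall,kitchen)): drop {at(kitchen)}, keep {key_at(k1,hall)}, require {at(hall), open(d_kitchen_hall)}
    → {at(hall), key_at(k1,hall), open(d_kitchen_hall)}
  through step 3 (move(kitchen,hall)): drop {at(hall)}, keep {key_at(k1,hall), open(d_kitchen_hall)}, require {at(kitchen), open(d_kitchen_hall)}
    → {at(kitchen), key_at(k1,hall), open(d_kitchen_hall)}
  through step 2 (move(dock,kitchen)): drop {at(kitchen)}, keep {key_at(k1,hall), open(d_kitchen_hall)}, require {at(dock), open(d_dock_kitchen)}
    → {at(dock), key_at(k1,hall), open(d_dock_kitchen), open(d_kitchen_hall)}
  through step 1 (unlock(d_dock_kitchen)): drop {open(d_dock_kitchen)}, keep {at(dock), key_at(k1,hall), open(d_kitchen_hall)}, require {have(k1), locked(d_dock_kitchen)}
    → {at(dock), have(k1), key_at(k1,hall), locked(d_dock_kitchen), open(d_kitchen_hall)}

== RESULT ==
["at(dock)", "have(k1)", "key_at(k1,hall)", "locked(d_dock_kitchen)", "open(d_kitchen_hall)"]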